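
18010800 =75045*240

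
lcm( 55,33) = 165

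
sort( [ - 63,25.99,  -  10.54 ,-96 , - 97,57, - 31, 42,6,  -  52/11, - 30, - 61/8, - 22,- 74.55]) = [-97,  -  96, - 74.55,- 63,  -  31,  -  30, - 22,  -  10.54, - 61/8, - 52/11, 6,25.99 , 42,57]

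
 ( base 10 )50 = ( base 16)32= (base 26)1O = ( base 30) 1k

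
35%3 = 2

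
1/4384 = 1/4384 = 0.00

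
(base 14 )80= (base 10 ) 112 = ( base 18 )64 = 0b1110000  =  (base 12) 94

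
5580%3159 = 2421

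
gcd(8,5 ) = 1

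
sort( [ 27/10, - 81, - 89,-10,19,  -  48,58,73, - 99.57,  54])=[  -  99.57, - 89,-81, - 48, - 10, 27/10, 19, 54,58,73 ] 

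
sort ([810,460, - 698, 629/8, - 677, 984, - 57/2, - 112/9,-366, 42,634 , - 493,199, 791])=[ - 698, - 677, - 493, - 366, - 57/2, - 112/9, 42,629/8, 199, 460,634, 791,810, 984 ] 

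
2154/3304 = 1077/1652 = 0.65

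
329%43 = 28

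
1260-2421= - 1161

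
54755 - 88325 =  - 33570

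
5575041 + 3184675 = 8759716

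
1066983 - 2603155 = -1536172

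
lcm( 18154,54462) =54462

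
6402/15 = 2134/5 = 426.80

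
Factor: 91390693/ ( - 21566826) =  -2^(  -  1)*3^( - 2)*139^1*337^1*1951^1*1198157^( - 1 )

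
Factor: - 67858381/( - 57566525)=5^(-2)*2302661^(  -  1) *67858381^1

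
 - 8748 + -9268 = - 18016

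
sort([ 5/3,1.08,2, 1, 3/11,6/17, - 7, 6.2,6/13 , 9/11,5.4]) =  [ - 7, 3/11, 6/17,6/13,  9/11,1, 1.08, 5/3,2,5.4, 6.2 ] 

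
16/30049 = 16/30049=0.00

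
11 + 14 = 25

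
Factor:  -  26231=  - 17^1*1543^1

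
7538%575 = 63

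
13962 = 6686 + 7276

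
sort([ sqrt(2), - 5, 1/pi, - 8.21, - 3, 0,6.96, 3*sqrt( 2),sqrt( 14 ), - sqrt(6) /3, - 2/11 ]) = [ - 8.21, - 5, - 3, - sqrt(6)/3, - 2/11, 0,1/pi, sqrt(2) , sqrt(14), 3*sqrt(2) , 6.96]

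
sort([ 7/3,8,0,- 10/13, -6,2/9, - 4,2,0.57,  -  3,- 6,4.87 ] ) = [ - 6,-6, - 4, - 3, - 10/13,0,2/9,0.57,2,7/3 , 4.87,8]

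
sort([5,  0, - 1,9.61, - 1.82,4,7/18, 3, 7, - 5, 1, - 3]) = [ - 5,-3,- 1.82, - 1,0,  7/18, 1,3, 4, 5, 7, 9.61 ] 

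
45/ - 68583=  -1 + 22846/22861 = - 0.00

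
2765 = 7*395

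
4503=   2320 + 2183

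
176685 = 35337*5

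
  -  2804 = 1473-4277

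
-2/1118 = -1 + 558/559  =  -0.00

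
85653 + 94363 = 180016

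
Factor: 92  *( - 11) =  - 2^2*11^1*23^1 = -1012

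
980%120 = 20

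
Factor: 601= 601^1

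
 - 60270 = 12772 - 73042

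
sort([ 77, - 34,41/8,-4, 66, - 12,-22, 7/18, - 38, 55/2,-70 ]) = [  -  70,-38, - 34, - 22 , - 12, - 4, 7/18, 41/8,55/2, 66, 77 ] 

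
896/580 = 224/145 = 1.54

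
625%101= 19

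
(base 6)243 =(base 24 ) 43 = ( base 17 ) 5e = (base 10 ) 99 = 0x63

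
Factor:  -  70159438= -2^1*19^1 * 47^1 * 163^1 * 241^1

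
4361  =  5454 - 1093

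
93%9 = 3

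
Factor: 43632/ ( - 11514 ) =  - 72/19 = - 2^3*3^2*19^(-1)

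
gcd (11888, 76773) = 1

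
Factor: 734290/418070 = 757/431 = 431^( - 1 )*757^1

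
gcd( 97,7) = 1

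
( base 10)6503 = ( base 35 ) 5AS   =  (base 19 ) I05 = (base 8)14547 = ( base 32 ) 6B7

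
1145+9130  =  10275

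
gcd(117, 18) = 9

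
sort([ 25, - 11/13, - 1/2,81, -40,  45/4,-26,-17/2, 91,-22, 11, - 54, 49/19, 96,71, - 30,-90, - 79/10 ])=[ - 90 ,-54 ,-40 ,-30 , - 26, - 22,- 17/2,  -  79/10,-11/13, - 1/2, 49/19,11, 45/4, 25, 71, 81, 91, 96] 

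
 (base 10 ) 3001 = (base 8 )5671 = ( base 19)85i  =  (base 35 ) 2fq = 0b101110111001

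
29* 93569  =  2713501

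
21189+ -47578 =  - 26389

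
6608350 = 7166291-557941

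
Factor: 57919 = 17^1*3407^1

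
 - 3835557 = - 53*72369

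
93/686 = 93/686 = 0.14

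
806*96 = 77376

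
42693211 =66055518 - 23362307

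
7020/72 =195/2  =  97.50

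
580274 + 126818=707092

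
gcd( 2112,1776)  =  48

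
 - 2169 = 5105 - 7274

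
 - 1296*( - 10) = 12960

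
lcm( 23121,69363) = 69363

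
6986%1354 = 216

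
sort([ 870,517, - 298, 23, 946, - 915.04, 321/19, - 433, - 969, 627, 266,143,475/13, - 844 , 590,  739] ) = [ - 969, - 915.04, - 844 , - 433,-298,321/19,23,475/13,143,266,517, 590,627,739, 870,946 ]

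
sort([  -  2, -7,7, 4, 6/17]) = [ - 7,-2, 6/17 , 4,7 ]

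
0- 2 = -2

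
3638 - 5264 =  - 1626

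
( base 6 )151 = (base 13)52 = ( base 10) 67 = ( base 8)103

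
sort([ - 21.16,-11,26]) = [ - 21.16, - 11, 26]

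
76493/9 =8499 + 2/9 = 8499.22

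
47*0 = 0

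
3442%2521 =921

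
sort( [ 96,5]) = [ 5, 96] 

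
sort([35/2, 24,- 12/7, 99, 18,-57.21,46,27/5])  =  [-57.21, -12/7,27/5,35/2, 18,24,  46, 99 ] 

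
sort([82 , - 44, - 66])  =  [ - 66,-44,82]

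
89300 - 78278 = 11022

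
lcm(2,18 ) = 18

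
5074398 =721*7038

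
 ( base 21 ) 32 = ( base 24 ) 2h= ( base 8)101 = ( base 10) 65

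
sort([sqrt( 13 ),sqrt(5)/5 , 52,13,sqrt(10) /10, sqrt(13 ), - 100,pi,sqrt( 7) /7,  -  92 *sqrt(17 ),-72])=[  -  92*sqrt (17) , - 100,  -  72, sqrt(10) /10, sqrt( 7)/7, sqrt( 5 )/5,pi,sqrt(13), sqrt(13),13,  52 ] 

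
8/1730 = 4/865 = 0.00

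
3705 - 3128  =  577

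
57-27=30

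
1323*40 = 52920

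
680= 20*34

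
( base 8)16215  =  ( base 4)1302031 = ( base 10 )7309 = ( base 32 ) 74d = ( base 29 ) 8K1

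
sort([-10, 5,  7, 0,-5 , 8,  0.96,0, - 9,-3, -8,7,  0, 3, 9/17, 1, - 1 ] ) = [-10,-9,-8, - 5, - 3 , - 1,0,0,  0, 9/17, 0.96 , 1,  3,5 , 7,7,8]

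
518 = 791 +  - 273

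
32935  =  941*35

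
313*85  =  26605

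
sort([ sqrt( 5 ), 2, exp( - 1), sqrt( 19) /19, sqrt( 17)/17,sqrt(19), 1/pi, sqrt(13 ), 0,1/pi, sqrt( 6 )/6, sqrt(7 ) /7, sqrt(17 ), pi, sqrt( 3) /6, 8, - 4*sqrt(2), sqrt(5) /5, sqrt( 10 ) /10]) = [ - 4*sqrt(2), 0 , sqrt(19) /19, sqrt(17) /17,sqrt(3)/6,  sqrt(10) /10, 1/pi, 1/pi, exp( - 1), sqrt(7)/7 , sqrt (6)/6, sqrt(5 )/5, 2, sqrt(5), pi,  sqrt(13 ),sqrt ( 17), sqrt( 19 ), 8]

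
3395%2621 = 774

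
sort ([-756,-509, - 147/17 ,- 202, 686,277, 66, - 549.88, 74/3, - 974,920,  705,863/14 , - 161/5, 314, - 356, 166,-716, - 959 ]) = [ - 974,  -  959,- 756, - 716,  -  549.88, - 509, -356,-202, - 161/5 ,- 147/17, 74/3, 863/14,66,166, 277, 314, 686,705,920]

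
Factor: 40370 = 2^1*5^1*11^1*367^1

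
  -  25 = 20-45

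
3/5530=3/5530 = 0.00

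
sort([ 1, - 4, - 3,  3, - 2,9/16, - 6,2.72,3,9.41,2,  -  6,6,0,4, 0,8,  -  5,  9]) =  [ - 6, - 6, - 5, -4, - 3, - 2, 0, 0, 9/16,1,2,2.72, 3,3,4, 6,8,9,9.41]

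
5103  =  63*81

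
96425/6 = 96425/6 = 16070.83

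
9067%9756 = 9067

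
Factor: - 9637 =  - 23^1 *419^1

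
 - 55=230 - 285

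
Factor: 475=5^2*19^1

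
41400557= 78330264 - 36929707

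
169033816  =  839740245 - 670706429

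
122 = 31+91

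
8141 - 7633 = 508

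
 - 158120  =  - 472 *335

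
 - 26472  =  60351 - 86823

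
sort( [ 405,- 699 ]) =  [ - 699,405 ]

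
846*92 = 77832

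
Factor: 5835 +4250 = 5^1*2017^1 = 10085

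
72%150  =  72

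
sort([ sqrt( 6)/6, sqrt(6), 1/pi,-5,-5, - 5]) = [-5,-5, - 5, 1/pi, sqrt(6)/6, sqrt( 6)]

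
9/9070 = 9/9070 = 0.00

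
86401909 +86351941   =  172753850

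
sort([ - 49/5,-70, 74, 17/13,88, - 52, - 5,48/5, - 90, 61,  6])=[ - 90, - 70 , - 52,-49/5,-5,17/13,6,48/5 , 61,74,  88 ] 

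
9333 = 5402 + 3931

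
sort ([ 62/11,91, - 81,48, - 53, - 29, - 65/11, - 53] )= [- 81  , - 53, - 53, - 29 , - 65/11,62/11,48,  91]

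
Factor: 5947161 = 3^1*11^1 * 17^1*10601^1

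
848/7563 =848/7563=0.11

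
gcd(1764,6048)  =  252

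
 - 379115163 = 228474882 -607590045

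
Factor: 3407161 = 3407161^1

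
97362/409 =238 + 20/409 = 238.05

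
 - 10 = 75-85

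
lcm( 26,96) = 1248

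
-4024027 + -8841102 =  - 12865129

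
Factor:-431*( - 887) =431^1*887^1 = 382297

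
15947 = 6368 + 9579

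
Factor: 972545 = 5^1*7^1*37^1*751^1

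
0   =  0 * 457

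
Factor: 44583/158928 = 193/688 = 2^( - 4 )*43^(-1)*193^1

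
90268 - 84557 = 5711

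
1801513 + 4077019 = 5878532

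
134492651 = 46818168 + 87674483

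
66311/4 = 66311/4 = 16577.75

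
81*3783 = 306423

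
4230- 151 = 4079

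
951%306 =33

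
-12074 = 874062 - 886136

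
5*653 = 3265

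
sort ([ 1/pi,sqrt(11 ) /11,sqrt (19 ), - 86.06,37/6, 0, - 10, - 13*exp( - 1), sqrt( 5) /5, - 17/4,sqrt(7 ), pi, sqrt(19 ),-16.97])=[ - 86.06, -16.97, -10, - 13*exp( - 1 ), - 17/4,0,sqrt( 11 ) /11,1/pi, sqrt(5 ) /5,sqrt( 7),pi, sqrt( 19 ),sqrt ( 19), 37/6]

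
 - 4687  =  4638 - 9325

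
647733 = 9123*71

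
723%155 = 103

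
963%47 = 23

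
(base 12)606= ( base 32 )R6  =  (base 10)870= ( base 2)1101100110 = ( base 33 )QC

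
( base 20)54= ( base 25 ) 44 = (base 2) 1101000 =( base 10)104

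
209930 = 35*5998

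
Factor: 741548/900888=2^( - 1 )*3^(  -  1)*89^1*2083^1 * 37537^( - 1) = 185387/225222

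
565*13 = 7345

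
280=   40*7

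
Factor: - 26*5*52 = - 6760 = -2^3*5^1* 13^2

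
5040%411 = 108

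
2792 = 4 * 698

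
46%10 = 6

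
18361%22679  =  18361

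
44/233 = 44/233 = 0.19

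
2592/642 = 4  +  4/107 = 4.04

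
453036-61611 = 391425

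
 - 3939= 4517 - 8456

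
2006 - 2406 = -400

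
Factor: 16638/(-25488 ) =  - 2^(-3 )*3^(-2 )*47^1 = -47/72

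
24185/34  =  711 +11/34 =711.32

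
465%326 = 139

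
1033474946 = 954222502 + 79252444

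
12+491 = 503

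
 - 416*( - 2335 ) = 971360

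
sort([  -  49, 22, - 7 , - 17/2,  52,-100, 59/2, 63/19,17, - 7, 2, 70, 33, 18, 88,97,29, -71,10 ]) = [ - 100, -71,-49,-17/2 , - 7, - 7,2,63/19,10,17,  18, 22, 29,59/2,33,  52, 70,88,  97] 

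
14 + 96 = 110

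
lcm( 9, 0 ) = 0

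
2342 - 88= 2254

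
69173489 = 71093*973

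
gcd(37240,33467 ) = 49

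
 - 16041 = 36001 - 52042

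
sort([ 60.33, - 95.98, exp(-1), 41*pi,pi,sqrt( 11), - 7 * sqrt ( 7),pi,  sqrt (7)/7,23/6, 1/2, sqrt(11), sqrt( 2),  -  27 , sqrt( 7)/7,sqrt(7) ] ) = [ - 95.98 , - 27, - 7 *sqrt( 7), exp( - 1), sqrt( 7)/7, sqrt(  7) /7 , 1/2, sqrt(2), sqrt( 7 ), pi,  pi, sqrt( 11) , sqrt( 11 ), 23/6, 60.33,41*pi]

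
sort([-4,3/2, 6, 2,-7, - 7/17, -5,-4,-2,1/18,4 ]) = [-7, - 5, - 4,-4, - 2, - 7/17,1/18, 3/2, 2,4,6]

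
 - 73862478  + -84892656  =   - 158755134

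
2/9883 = 2/9883 = 0.00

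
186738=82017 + 104721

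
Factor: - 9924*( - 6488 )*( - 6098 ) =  - 2^6*3^1*811^1*827^1*3049^1  =  - 392631389376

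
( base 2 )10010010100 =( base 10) 1172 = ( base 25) 1LM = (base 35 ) xh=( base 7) 3263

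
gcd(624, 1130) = 2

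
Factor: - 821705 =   -  5^1*164341^1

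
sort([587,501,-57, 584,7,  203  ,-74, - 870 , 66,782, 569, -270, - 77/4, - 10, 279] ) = [  -  870,  -  270, - 74,  -  57, - 77/4, - 10, 7,  66 , 203,279,501,  569, 584, 587 , 782 ]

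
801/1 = 801 = 801.00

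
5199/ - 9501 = -1733/3167 = - 0.55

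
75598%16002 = 11590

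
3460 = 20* 173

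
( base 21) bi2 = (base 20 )D1B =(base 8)12157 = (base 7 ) 21152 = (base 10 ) 5231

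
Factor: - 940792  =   - 2^3*23^1  *5113^1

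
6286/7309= 6286/7309 =0.86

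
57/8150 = 57/8150 = 0.01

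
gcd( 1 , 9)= 1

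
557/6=557/6 = 92.83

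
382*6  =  2292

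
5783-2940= 2843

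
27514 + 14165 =41679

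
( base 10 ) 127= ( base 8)177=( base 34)3P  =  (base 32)3V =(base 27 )4J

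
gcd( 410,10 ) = 10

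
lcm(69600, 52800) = 1531200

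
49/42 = 7/6 = 1.17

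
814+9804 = 10618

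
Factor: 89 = 89^1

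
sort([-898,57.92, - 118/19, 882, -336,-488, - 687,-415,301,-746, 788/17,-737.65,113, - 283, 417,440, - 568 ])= [-898, - 746, - 737.65,  -  687 , - 568,-488, - 415,-336,  -  283,-118/19 , 788/17,57.92, 113,301, 417,440,882 ] 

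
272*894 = 243168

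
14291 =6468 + 7823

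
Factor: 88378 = 2^1*44189^1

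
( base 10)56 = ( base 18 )32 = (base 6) 132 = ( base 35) 1l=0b111000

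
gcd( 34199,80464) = 1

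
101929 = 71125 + 30804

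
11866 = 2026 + 9840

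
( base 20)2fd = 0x459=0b10001011001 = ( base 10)1113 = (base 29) 19B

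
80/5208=10/651= 0.02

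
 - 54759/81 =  - 18253/27= -  676.04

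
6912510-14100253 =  - 7187743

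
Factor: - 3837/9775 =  - 3^1*5^( - 2 )*17^( - 1)*23^( - 1)*1279^1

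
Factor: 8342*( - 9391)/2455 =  - 78339722/2455 = - 2^1*5^( - 1 )*43^1*97^1 * 491^( - 1 ) * 9391^1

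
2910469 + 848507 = 3758976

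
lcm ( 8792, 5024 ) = 35168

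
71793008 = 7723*9296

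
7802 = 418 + 7384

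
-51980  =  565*(  -  92)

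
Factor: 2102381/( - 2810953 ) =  - 43^(-1)*71^1*29611^1*65371^( - 1 )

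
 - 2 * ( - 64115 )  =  128230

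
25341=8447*3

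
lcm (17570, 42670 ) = 298690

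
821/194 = 821/194 = 4.23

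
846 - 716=130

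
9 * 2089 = 18801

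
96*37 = 3552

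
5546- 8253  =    -  2707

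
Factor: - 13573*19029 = -3^1*7^2 * 277^1*6343^1 =- 258280617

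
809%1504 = 809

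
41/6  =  6 + 5/6 = 6.83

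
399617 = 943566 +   -  543949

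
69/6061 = 69/6061 = 0.01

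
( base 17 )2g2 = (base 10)852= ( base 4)31110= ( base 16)354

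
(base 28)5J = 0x9F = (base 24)6f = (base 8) 237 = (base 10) 159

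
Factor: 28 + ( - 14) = 14 = 2^1*7^1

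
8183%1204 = 959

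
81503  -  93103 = -11600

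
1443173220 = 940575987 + 502597233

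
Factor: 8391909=3^1*2797303^1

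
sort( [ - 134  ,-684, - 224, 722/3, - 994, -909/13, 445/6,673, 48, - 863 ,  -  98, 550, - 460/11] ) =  [ - 994,- 863,- 684, - 224,  -  134, - 98, - 909/13, - 460/11, 48, 445/6, 722/3, 550,  673]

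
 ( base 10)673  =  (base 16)2a1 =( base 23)166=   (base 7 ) 1651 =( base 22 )18D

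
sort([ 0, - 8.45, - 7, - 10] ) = [ - 10, - 8.45, - 7, 0]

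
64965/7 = 9280 + 5/7 =9280.71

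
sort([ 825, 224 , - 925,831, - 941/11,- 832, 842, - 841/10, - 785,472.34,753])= [ - 925, - 832 , - 785 ,- 941/11, - 841/10,224,472.34, 753, 825,831, 842] 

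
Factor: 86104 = 2^3 * 47^1*229^1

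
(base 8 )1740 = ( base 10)992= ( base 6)4332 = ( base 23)1k3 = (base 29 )156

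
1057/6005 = 1057/6005 = 0.18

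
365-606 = - 241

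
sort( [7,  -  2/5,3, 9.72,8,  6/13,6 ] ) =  [ - 2/5, 6/13,3,6,7, 8, 9.72] 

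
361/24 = 361/24  =  15.04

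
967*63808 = 61702336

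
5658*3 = 16974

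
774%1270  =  774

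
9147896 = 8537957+609939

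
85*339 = 28815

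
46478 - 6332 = 40146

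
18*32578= 586404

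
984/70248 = 41/2927 = 0.01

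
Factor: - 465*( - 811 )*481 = 3^1 * 5^1 *13^1*31^1*37^1*811^1 = 181392315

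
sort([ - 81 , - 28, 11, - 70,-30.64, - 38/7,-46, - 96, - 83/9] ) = [ - 96,-81, -70, - 46,-30.64, - 28,-83/9, - 38/7,11 ] 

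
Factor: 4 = 2^2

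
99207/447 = 221 + 140/149=221.94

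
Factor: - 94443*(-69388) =2^2*3^1 *11^1*19^1 * 83^1*31481^1  =  6553210884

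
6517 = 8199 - 1682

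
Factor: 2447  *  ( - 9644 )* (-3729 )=2^2*3^1*11^1*113^1*2411^1*2447^1 = 88000178772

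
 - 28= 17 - 45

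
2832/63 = 44 + 20/21 = 44.95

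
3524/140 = 25 + 6/35 = 25.17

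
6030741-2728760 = 3301981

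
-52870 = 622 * ( - 85)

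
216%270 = 216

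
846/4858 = 423/2429 = 0.17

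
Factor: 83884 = 2^2*67^1*313^1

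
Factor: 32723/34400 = 761/800 = 2^( - 5)*5^( - 2 )*761^1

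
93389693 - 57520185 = 35869508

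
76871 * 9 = 691839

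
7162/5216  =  1+973/2608 = 1.37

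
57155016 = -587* ( - 97368) 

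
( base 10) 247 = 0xf7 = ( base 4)3313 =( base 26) 9D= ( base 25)9M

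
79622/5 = 79622/5 = 15924.40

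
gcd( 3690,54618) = 6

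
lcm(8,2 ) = 8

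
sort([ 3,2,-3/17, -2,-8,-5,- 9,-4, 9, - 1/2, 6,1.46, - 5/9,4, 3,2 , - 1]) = [ - 9,  -  8, -5,-4,  -  2, - 1 , - 5/9 , - 1/2, - 3/17, 1.46, 2, 2, 3,3, 4, 6, 9]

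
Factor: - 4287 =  - 3^1*1429^1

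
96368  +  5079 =101447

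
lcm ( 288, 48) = 288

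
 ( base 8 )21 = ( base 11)16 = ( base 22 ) h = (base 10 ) 17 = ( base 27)h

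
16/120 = 2/15 = 0.13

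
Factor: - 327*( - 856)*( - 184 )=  - 51503808 = - 2^6*3^1*23^1* 107^1*109^1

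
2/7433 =2/7433 = 0.00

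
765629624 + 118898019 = 884527643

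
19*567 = 10773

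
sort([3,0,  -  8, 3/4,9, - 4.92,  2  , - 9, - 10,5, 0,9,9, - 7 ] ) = [ - 10, - 9, - 8, - 7,  -  4.92,0,0,3/4,2, 3,5,9, 9,9] 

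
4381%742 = 671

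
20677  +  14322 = 34999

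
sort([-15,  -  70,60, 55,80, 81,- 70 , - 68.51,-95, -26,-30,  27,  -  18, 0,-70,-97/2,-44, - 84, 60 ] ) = [-95, - 84, - 70, - 70,-70, - 68.51, -97/2, -44,-30,-26, - 18, - 15, 0, 27, 55,60, 60,80,81 ] 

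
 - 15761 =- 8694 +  - 7067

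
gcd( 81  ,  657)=9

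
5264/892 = 5+201/223 = 5.90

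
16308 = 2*8154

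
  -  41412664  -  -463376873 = 421964209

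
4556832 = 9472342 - 4915510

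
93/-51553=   -  3/1663 = - 0.00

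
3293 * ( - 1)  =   - 3293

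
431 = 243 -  - 188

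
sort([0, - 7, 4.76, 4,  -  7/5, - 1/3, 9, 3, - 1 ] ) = [ - 7,  -  7/5, - 1,  -  1/3 , 0,3, 4, 4.76, 9]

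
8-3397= -3389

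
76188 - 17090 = 59098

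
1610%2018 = 1610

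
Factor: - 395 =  - 5^1*79^1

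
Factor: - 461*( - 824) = 2^3 * 103^1*461^1 = 379864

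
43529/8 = 43529/8 = 5441.12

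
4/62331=4/62331 = 0.00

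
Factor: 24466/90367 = 2^1*13^1*23^(-1 )*941^1*3929^(-1) 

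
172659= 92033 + 80626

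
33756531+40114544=73871075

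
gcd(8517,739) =1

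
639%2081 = 639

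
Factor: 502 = 2^1*251^1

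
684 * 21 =14364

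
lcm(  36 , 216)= 216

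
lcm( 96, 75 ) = 2400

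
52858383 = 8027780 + 44830603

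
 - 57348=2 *(  -  28674)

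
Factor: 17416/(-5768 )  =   - 311/103 = - 103^ ( - 1)*311^1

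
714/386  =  1 + 164/193 = 1.85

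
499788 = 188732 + 311056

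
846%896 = 846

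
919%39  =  22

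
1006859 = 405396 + 601463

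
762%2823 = 762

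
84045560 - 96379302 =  - 12333742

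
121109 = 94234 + 26875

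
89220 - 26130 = 63090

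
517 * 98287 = 50814379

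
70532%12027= 10397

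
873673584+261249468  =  1134923052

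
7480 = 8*935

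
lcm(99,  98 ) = 9702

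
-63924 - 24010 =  - 87934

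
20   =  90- 70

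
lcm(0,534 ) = 0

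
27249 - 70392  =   - 43143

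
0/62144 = 0 = 0.00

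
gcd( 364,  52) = 52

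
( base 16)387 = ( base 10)903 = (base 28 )147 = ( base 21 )210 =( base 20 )253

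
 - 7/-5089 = 1/727  =  0.00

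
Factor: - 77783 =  - 77783^1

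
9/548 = 9/548   =  0.02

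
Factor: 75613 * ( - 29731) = - 2248050103 = - 13^1*83^1*911^1*2287^1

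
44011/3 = 44011/3 = 14670.33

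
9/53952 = 3/17984 = 0.00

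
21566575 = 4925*4379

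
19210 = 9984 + 9226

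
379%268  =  111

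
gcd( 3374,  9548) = 14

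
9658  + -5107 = 4551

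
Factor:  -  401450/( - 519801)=2^1*3^(-1)*5^2 *7^1*31^1*37^1*173267^( - 1)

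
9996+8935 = 18931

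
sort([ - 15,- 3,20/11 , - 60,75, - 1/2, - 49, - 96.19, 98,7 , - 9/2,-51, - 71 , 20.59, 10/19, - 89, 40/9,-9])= [ - 96.19 , - 89, - 71, - 60, - 51, - 49, - 15, - 9, - 9/2, - 3 , - 1/2, 10/19, 20/11, 40/9, 7,20.59,75, 98 ]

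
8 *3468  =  27744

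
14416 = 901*16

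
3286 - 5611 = -2325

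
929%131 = 12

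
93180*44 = 4099920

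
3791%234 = 47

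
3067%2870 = 197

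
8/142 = 4/71 = 0.06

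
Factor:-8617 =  - 7^1 * 1231^1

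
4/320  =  1/80=0.01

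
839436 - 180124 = 659312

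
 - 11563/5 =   -  11563/5  =  -2312.60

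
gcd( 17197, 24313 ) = 593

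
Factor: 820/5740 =1/7 = 7^( -1)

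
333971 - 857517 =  - 523546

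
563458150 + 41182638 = 604640788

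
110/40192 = 55/20096 =0.00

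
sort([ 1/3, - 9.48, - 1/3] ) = [ - 9.48, - 1/3,1/3 ] 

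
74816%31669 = 11478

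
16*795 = 12720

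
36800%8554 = 2584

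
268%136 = 132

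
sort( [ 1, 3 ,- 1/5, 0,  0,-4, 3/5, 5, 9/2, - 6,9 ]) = [ - 6, - 4 ,-1/5, 0,0,3/5, 1, 3,9/2, 5,9]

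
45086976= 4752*9488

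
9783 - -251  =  10034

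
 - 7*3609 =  - 25263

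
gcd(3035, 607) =607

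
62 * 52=3224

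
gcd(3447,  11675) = 1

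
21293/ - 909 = -21293/909 = - 23.42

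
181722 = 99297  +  82425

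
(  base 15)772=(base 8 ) 3222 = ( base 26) 2CI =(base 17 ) 5dg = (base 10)1682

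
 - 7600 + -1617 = -9217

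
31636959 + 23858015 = 55494974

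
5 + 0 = 5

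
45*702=31590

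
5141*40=205640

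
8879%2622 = 1013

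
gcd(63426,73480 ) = 22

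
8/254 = 4/127 = 0.03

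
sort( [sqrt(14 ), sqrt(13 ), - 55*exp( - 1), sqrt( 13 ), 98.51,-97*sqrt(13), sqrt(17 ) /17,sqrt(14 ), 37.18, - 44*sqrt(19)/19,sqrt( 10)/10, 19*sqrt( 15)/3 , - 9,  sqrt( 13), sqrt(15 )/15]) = [-97*sqrt(13 ),-55*exp( - 1),-44*sqrt(19 ) /19, - 9, sqrt( 17)/17, sqrt(15) /15 , sqrt(10)/10, sqrt ( 13 ), sqrt( 13 ),sqrt(13), sqrt(14),sqrt ( 14 ), 19*sqrt( 15) /3, 37.18, 98.51]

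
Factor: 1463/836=7/4= 2^( - 2)*7^1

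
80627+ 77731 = 158358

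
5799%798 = 213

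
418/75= 418/75= 5.57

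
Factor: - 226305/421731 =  - 5^1*107^1 * 997^( - 1)  =  -535/997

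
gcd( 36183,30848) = 1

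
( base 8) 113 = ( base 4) 1023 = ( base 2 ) 1001011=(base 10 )75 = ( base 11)69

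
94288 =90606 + 3682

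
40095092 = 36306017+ 3789075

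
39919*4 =159676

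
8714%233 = 93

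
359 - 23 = 336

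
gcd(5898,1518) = 6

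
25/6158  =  25/6158= 0.00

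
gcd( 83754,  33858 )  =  1782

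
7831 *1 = 7831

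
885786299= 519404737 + 366381562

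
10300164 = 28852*357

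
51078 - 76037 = -24959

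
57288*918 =52590384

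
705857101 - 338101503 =367755598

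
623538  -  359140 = 264398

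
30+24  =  54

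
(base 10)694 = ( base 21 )1C1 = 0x2b6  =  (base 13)415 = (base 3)221201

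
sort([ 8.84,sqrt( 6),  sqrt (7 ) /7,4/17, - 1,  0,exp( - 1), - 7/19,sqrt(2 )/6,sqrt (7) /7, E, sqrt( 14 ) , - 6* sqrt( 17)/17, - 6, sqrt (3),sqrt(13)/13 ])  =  [-6,-6*sqrt( 17)/17,-1,-7/19,0,4/17,sqrt (2)/6,sqrt ( 13) /13, exp(-1), sqrt (7) /7, sqrt (7)/7,sqrt(3),sqrt(6),E,sqrt(14 ),8.84]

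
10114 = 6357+3757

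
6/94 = 3/47 = 0.06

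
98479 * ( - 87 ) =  - 8567673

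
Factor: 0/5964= 0^1= 0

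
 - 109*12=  - 1308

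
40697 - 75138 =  - 34441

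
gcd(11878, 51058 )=2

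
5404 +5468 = 10872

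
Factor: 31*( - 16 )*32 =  - 15872  =  -2^9*31^1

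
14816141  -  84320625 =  - 69504484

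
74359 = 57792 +16567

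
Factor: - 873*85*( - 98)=2^1*3^2*5^1 * 7^2*17^1 * 97^1 =7272090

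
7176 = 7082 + 94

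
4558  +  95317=99875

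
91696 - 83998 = 7698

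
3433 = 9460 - 6027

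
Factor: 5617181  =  5617181^1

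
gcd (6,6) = 6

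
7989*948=7573572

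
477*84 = 40068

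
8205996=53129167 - 44923171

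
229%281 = 229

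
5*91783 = 458915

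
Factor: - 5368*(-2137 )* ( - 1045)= -11987629720 = - 2^3* 5^1*11^2 * 19^1* 61^1*2137^1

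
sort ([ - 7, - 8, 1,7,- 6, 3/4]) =[ - 8, - 7,  -  6,3/4,  1, 7]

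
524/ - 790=- 262/395 = - 0.66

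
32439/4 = 8109 + 3/4 = 8109.75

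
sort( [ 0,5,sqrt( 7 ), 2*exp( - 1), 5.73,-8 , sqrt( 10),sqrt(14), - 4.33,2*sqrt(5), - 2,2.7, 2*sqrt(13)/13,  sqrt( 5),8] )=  [ - 8, - 4.33, - 2,0,2*sqrt ( 13) /13,  2 *exp( - 1 ),sqrt( 5 ),sqrt( 7) , 2.7, sqrt(10), sqrt(14) , 2*sqrt(5), 5, 5.73,8 ]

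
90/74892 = 15/12482 =0.00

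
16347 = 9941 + 6406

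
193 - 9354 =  - 9161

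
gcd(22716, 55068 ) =12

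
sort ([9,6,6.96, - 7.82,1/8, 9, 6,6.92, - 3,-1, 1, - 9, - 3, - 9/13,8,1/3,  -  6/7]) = [-9,-7.82,-3, - 3, - 1, - 6/7, - 9/13, 1/8, 1/3,1,6,6 , 6.92, 6.96, 8,9, 9]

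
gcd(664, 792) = 8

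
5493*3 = 16479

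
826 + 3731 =4557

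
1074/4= 537/2 = 268.50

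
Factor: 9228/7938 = 2^1 * 3^(  -  3)*7^( - 2)*769^1=1538/1323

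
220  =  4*55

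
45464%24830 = 20634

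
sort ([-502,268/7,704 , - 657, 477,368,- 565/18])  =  [ - 657, - 502,-565/18,268/7, 368,  477,704] 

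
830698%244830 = 96208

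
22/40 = 11/20= 0.55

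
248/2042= 124/1021 = 0.12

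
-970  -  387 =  - 1357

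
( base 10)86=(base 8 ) 126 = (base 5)321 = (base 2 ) 1010110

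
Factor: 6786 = 2^1*3^2*13^1*29^1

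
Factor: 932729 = 7^1*19^1*7013^1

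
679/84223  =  679/84223 = 0.01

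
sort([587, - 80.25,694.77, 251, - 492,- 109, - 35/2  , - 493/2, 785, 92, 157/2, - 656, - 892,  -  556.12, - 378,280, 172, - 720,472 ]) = [ - 892, - 720, - 656, - 556.12, - 492,-378, - 493/2 , - 109, - 80.25  , - 35/2,157/2, 92, 172, 251, 280, 472,  587 , 694.77,785]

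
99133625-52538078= 46595547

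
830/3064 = 415/1532 = 0.27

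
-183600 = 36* ( - 5100)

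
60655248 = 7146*8488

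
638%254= 130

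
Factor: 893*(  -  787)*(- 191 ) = 19^1*47^1*  191^1*787^1 = 134233081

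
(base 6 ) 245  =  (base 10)101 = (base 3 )10202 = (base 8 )145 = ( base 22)4D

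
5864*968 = 5676352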